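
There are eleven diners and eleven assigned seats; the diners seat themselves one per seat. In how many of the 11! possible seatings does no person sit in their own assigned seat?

14684570

The subfactorial !11 = [11!/e] (nearest integer).
11! = 39916800, and 39916800/e ≈ 14684570.08, so !11 = 14684570.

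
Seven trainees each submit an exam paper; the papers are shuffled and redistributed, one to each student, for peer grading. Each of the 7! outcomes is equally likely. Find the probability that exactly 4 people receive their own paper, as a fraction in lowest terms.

1/72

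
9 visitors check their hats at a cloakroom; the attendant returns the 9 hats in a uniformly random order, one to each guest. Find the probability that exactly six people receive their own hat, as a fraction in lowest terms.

1/2160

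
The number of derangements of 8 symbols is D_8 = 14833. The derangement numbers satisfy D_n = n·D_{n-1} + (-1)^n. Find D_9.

133496

D_9 = 9·14833 - 1 = 133496.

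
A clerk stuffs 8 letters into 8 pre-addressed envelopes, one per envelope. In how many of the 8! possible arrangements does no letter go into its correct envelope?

14833

The number of derangements of 8 is !8 = Σ_{k=0}^{8} (-1)^k·8!/k!
= 8! - 8!/1! + 8!/2! - 8!/3! + 8!/4! - 8!/5! + 8!/6! - 8!/7! + 8!/8!
= 40320 - 40320 + 20160 - 6720 + 1680 - 336 + 56 - 8 + 1
= 14833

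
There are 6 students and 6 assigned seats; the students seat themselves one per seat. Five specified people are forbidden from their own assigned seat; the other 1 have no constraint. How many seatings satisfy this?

309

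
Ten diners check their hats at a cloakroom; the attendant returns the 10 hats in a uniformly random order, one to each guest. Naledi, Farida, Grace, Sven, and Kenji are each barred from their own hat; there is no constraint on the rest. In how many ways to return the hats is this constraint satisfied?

2170680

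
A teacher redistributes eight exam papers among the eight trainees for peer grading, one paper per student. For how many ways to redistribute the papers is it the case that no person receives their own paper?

14833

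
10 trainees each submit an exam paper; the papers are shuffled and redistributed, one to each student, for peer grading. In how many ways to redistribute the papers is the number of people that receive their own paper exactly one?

1334960

Choose which one of the 10 is fixed: C(10,1) = 10.
The other 9 form a derangement: !9 = 133496.
Total: 10 × 133496 = 1334960.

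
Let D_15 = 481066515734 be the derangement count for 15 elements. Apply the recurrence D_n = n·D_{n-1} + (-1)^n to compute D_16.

7697064251745

D_16 = 16·481066515734 + 1 = 7697064251745.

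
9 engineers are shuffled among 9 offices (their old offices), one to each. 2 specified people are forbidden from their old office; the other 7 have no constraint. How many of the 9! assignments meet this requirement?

Inclusion-exclusion on the 2 forbidden self-matches:
Σ_{j=0}^{2} (-1)^j C(2,j)(9-j)!
= C(2,0)·9! - C(2,1)·8! + C(2,2)·7!
= 362880 - 80640 + 5040
= 287280

287280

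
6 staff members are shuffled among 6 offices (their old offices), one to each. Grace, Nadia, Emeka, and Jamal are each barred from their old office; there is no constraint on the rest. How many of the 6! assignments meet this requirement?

Inclusion-exclusion on the 4 forbidden self-matches:
Σ_{j=0}^{4} (-1)^j C(4,j)(6-j)!
= C(4,0)·6! - C(4,1)·5! + C(4,2)·4! - C(4,3)·3! + C(4,4)·2!
= 720 - 480 + 144 - 24 + 2
= 362

362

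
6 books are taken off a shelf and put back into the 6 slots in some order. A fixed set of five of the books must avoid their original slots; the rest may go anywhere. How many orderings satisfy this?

Let A_j be the event that the j-th constrained one is fixed. By inclusion-exclusion over the 5 events:
Σ_{j=0}^{5} (-1)^j C(5,j)(6-j)!
= C(5,0)·6! - C(5,1)·5! + C(5,2)·4! - C(5,3)·3! + C(5,4)·2! - C(5,5)·1!
= 720 - 600 + 240 - 60 + 10 - 1
= 309

309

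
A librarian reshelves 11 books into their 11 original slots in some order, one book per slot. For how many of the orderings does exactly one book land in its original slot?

Pick the single fixed position: C(11,1) = 11 ways.
The other 10 form a derangement: !10 = 1334961.
Total: 11 × 1334961 = 14684571.

14684571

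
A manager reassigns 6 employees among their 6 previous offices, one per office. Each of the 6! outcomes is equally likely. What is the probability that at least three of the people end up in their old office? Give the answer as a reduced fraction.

7/90

Favorable outcomes: Σ_{i≥3} C(6,i)·!(6-i) = 20·2 + 15·1 + 6·0 + 1·1 = 56.
Total outcomes: 6! = 720.
Probability = 56/720 = 7/90.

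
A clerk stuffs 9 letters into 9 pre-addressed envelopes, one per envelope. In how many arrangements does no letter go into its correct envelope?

133496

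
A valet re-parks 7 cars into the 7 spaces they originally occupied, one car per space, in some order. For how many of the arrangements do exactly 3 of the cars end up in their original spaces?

Choose which 3 of the 7 are fixed: C(7,3) = 35.
The other 4 form a derangement: !4 = 9.
Total: 35 × 9 = 315.

315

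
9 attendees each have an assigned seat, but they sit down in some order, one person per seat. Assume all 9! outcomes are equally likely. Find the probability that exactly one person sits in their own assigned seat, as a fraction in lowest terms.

2119/5760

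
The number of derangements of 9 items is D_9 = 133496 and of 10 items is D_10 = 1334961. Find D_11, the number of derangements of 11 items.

D_11 = (11-1)·(D_10 + D_9) = 10·(1334961 + 133496) = 10·1468457 = 14684570.

14684570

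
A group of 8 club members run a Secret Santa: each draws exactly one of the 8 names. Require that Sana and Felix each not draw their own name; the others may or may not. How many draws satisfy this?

Inclusion-exclusion on the 2 forbidden self-matches:
Σ_{j=0}^{2} (-1)^j C(2,j)(8-j)!
= C(2,0)·8! - C(2,1)·7! + C(2,2)·6!
= 40320 - 10080 + 720
= 30960

30960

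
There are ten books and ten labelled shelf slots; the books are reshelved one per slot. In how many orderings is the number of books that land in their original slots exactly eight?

45

Pick the 8 fixed positions: C(10,8) = 45 ways.
The remaining 2 must be deranged: !2 = 1.
Total: 45 × 1 = 45.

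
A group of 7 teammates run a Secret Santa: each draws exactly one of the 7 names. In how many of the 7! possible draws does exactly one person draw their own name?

1855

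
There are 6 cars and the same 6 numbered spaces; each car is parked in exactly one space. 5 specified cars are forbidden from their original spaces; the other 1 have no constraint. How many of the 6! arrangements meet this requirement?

309

Inclusion-exclusion on the 5 forbidden self-matches:
Σ_{j=0}^{5} (-1)^j C(5,j)(6-j)!
= C(5,0)·6! - C(5,1)·5! + C(5,2)·4! - C(5,3)·3! + C(5,4)·2! - C(5,5)·1!
= 720 - 600 + 240 - 60 + 10 - 1
= 309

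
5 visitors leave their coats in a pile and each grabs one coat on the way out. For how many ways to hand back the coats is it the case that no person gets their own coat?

!5 is the nearest integer to 5!/e.
5! = 120, and 120/e ≈ 44.15, so !5 = 44.

44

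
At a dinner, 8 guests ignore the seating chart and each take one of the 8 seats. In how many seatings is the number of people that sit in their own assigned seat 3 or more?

Sum C(8,i)·!(8-i) for i = 3..8:
  i=3: C(8,3)·!5 = 56·44 = 2464
  i=4: C(8,4)·!4 = 70·9 = 630
  i=5: C(8,5)·!3 = 56·2 = 112
  i=6: C(8,6)·!2 = 28·1 = 28
  i=7: C(8,7)·!1 = 8·0 = 0
  i=8: C(8,8)·!0 = 1·1 = 1
Total = 3235.

3235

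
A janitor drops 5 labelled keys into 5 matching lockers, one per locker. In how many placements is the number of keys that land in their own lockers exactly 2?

Choose which 2 of the 5 are fixed: C(5,2) = 10.
The other 3 form a derangement: !3 = 2.
Total: 10 × 2 = 20.

20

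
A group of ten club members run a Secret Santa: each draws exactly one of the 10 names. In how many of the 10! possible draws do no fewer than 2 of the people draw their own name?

# with exactly i fixed is C(10,i)·!(10-i); sum over i=2..10:
  i=2: C(10,2)·!8 = 45·14833 = 667485
  i=3: C(10,3)·!7 = 120·1854 = 222480
  i=4: C(10,4)·!6 = 210·265 = 55650
  i=5: C(10,5)·!5 = 252·44 = 11088
  i=6: C(10,6)·!4 = 210·9 = 1890
  i=7: C(10,7)·!3 = 120·2 = 240
  i=8: C(10,8)·!2 = 45·1 = 45
  i=9: C(10,9)·!1 = 10·0 = 0
  i=10: C(10,10)·!0 = 1·1 = 1
Total = 958879.

958879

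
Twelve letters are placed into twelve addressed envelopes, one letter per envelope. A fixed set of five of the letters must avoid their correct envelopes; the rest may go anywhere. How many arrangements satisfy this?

Let A_j be the event that the j-th constrained one is fixed. By inclusion-exclusion over the 5 events:
Σ_{j=0}^{5} (-1)^j C(5,j)(12-j)!
= C(5,0)·12! - C(5,1)·11! + C(5,2)·10! - C(5,3)·9! + C(5,4)·8! - C(5,5)·7!
= 479001600 - 199584000 + 36288000 - 3628800 + 201600 - 5040
= 312273360

312273360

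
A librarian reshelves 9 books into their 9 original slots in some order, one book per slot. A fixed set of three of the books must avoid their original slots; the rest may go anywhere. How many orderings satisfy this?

Inclusion-exclusion on the 3 forbidden self-matches:
Σ_{j=0}^{3} (-1)^j C(3,j)(9-j)!
= C(3,0)·9! - C(3,1)·8! + C(3,2)·7! - C(3,3)·6!
= 362880 - 120960 + 15120 - 720
= 256320

256320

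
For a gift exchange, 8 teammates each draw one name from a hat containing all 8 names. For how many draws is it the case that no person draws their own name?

14833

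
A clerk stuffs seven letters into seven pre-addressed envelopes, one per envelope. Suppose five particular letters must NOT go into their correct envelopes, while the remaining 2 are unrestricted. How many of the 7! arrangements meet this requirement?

Let A_j be the event that the j-th constrained one is fixed. By inclusion-exclusion over the 5 events:
Σ_{j=0}^{5} (-1)^j C(5,j)(7-j)!
= C(5,0)·7! - C(5,1)·6! + C(5,2)·5! - C(5,3)·4! + C(5,4)·3! - C(5,5)·2!
= 5040 - 3600 + 1200 - 240 + 30 - 2
= 2428

2428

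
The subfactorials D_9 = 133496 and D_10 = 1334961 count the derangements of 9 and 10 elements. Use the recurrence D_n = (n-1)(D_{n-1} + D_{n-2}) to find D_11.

14684570

D_11 = (11-1)·(D_10 + D_9) = 10·(1334961 + 133496) = 10·1468457 = 14684570.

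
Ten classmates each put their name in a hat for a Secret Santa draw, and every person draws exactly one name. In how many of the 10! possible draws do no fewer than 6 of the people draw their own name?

2176

# with exactly i fixed is C(10,i)·!(10-i); sum over i=6..10:
  i=6: C(10,6)·!4 = 210·9 = 1890
  i=7: C(10,7)·!3 = 120·2 = 240
  i=8: C(10,8)·!2 = 45·1 = 45
  i=9: C(10,9)·!1 = 10·0 = 0
  i=10: C(10,10)·!0 = 1·1 = 1
Total = 2176.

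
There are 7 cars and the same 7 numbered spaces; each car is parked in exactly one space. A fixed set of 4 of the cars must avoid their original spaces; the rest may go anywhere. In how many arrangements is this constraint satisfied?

2790

Let A_j be the event that the j-th constrained one is fixed. By inclusion-exclusion over the 4 events:
Σ_{j=0}^{4} (-1)^j C(4,j)(7-j)!
= C(4,0)·7! - C(4,1)·6! + C(4,2)·5! - C(4,3)·4! + C(4,4)·3!
= 5040 - 2880 + 720 - 96 + 6
= 2790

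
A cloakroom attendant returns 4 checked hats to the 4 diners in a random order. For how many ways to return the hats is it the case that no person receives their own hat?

9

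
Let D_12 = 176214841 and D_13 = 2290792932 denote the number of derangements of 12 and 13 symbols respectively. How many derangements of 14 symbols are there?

D_14 = (14-1)·(D_13 + D_12) = 13·(2290792932 + 176214841) = 13·2467007773 = 32071101049.

32071101049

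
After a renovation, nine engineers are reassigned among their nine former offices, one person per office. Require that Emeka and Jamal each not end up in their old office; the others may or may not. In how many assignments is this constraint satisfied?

287280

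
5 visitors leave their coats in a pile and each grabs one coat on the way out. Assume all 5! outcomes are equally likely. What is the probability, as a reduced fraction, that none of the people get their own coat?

11/30

Favorable outcomes: !5 = 44.
Total outcomes: 5! = 120.
Probability = 44/120 = 11/30.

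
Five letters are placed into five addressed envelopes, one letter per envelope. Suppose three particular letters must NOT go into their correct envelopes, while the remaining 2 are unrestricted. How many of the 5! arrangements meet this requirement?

64

Let A_j be the event that the j-th constrained one is fixed. By inclusion-exclusion over the 3 events:
Σ_{j=0}^{3} (-1)^j C(3,j)(5-j)!
= C(3,0)·5! - C(3,1)·4! + C(3,2)·3! - C(3,3)·2!
= 120 - 72 + 18 - 2
= 64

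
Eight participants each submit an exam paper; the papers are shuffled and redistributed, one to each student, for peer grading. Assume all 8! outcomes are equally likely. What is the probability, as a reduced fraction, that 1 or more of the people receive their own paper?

Favorable outcomes: Σ_{i≥1} C(8,i)·!(8-i) = 8·1854 + 28·265 + 56·44 + 70·9 + 56·2 + 28·1 + 8·0 + 1·1 = 25487.
Total outcomes: 8! = 40320.
Probability = 25487/40320 = 3641/5760.

3641/5760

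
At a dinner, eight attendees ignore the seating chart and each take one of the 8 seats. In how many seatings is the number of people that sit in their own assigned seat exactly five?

112

Choose which 5 of the 8 are fixed: C(8,5) = 56.
The remaining 3 must be deranged: !3 = 2.
Total: 56 × 2 = 112.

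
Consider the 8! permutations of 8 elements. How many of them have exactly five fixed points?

112

Pick the 5 fixed positions: C(8,5) = 56 ways.
The remaining 3 must be deranged: !3 = 2.
Total: 56 × 2 = 112.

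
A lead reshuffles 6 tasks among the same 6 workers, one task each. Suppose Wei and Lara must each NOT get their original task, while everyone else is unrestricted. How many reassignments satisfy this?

504

Inclusion-exclusion on the 2 forbidden self-matches:
Σ_{j=0}^{2} (-1)^j C(2,j)(6-j)!
= C(2,0)·6! - C(2,1)·5! + C(2,2)·4!
= 720 - 240 + 24
= 504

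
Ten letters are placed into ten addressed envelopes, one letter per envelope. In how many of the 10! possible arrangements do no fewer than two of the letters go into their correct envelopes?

958879

# with exactly i fixed is C(10,i)·!(10-i); sum over i=2..10:
  i=2: C(10,2)·!8 = 45·14833 = 667485
  i=3: C(10,3)·!7 = 120·1854 = 222480
  i=4: C(10,4)·!6 = 210·265 = 55650
  i=5: C(10,5)·!5 = 252·44 = 11088
  i=6: C(10,6)·!4 = 210·9 = 1890
  i=7: C(10,7)·!3 = 120·2 = 240
  i=8: C(10,8)·!2 = 45·1 = 45
  i=9: C(10,9)·!1 = 10·0 = 0
  i=10: C(10,10)·!0 = 1·1 = 1
Total = 958879.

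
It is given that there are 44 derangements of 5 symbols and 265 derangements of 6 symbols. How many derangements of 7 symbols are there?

1854

!7 = (7-1)·(!6 + !5) = 6·(265 + 44) = 6·309 = 1854.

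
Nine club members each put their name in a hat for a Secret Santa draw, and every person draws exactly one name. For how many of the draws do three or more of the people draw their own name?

# with exactly i fixed is C(9,i)·!(9-i); sum over i=3..9:
  i=3: C(9,3)·!6 = 84·265 = 22260
  i=4: C(9,4)·!5 = 126·44 = 5544
  i=5: C(9,5)·!4 = 126·9 = 1134
  i=6: C(9,6)·!3 = 84·2 = 168
  i=7: C(9,7)·!2 = 36·1 = 36
  i=8: C(9,8)·!1 = 9·0 = 0
  i=9: C(9,9)·!0 = 1·1 = 1
Total = 29143.

29143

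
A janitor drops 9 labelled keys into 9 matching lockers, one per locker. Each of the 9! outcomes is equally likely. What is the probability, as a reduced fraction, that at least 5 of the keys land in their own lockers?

1339/362880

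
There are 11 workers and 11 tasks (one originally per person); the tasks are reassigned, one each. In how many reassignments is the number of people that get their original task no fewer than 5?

146114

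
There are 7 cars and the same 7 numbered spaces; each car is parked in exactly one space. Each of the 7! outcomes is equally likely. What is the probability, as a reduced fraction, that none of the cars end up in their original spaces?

Favorable outcomes: !7 = 1854.
Total outcomes: 7! = 5040.
Probability = 1854/5040 = 103/280.

103/280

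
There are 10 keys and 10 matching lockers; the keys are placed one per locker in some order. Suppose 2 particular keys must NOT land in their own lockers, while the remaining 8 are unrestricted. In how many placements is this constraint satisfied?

Let A_j be the event that the j-th constrained one is fixed. By inclusion-exclusion over the 2 events:
Σ_{j=0}^{2} (-1)^j C(2,j)(10-j)!
= C(2,0)·10! - C(2,1)·9! + C(2,2)·8!
= 3628800 - 725760 + 40320
= 2943360

2943360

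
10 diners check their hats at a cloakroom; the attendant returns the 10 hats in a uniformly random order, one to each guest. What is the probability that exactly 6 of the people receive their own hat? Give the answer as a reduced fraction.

1/1920

Favorable outcomes: C(10,6)·!4 = 210·9 = 1890.
Total outcomes: 10! = 3628800.
Probability = 1890/3628800 = 1/1920.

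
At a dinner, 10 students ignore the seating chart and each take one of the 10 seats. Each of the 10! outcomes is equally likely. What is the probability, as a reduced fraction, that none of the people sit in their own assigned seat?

Favorable outcomes: !10 = 1334961.
Total outcomes: 10! = 3628800.
Probability = 1334961/3628800 = 16481/44800.

16481/44800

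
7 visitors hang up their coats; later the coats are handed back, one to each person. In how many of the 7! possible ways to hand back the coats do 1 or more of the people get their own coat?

3186

# with exactly i fixed is C(7,i)·!(7-i); sum over i=1..7:
  i=1: C(7,1)·!6 = 7·265 = 1855
  i=2: C(7,2)·!5 = 21·44 = 924
  i=3: C(7,3)·!4 = 35·9 = 315
  i=4: C(7,4)·!3 = 35·2 = 70
  i=5: C(7,5)·!2 = 21·1 = 21
  i=6: C(7,6)·!1 = 7·0 = 0
  i=7: C(7,7)·!0 = 1·1 = 1
Total = 3186.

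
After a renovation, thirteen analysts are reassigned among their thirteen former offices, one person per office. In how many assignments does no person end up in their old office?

2290792932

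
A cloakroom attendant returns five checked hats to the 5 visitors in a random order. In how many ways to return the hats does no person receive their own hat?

44

!5 is the nearest integer to 5!/e.
5! = 120, and 120/e ≈ 44.15, so !5 = 44.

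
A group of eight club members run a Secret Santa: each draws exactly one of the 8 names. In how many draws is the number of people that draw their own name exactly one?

14832

Choose which one of the 8 is fixed: C(8,1) = 8.
The remaining 7 must be deranged: !7 = 1854.
Total: 8 × 1854 = 14832.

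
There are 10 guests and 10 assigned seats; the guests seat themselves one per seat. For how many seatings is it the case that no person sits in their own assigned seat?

1334961

Use !n = n·!(n-1) + (-1)^n.
!10 = 10·133496 + 1 = 1334961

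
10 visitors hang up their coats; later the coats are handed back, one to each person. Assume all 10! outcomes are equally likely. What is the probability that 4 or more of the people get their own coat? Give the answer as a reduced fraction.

Favorable outcomes: Σ_{i≥4} C(10,i)·!(10-i) = 210·265 + 252·44 + 210·9 + 120·2 + 45·1 + 10·0 + 1·1 = 68914.
Total outcomes: 10! = 3628800.
Probability = 68914/3628800 = 34457/1814400.

34457/1814400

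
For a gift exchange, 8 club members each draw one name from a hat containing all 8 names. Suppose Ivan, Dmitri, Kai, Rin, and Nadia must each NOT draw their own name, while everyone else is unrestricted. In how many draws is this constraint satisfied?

Inclusion-exclusion on the 5 forbidden self-matches:
Σ_{j=0}^{5} (-1)^j C(5,j)(8-j)!
= C(5,0)·8! - C(5,1)·7! + C(5,2)·6! - C(5,3)·5! + C(5,4)·4! - C(5,5)·3!
= 40320 - 25200 + 7200 - 1200 + 120 - 6
= 21234

21234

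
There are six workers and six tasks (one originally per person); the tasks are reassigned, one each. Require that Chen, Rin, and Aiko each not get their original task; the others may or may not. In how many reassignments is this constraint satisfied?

426

Let A_j be the event that the j-th constrained one is fixed. By inclusion-exclusion over the 3 events:
Σ_{j=0}^{3} (-1)^j C(3,j)(6-j)!
= C(3,0)·6! - C(3,1)·5! + C(3,2)·4! - C(3,3)·3!
= 720 - 360 + 72 - 6
= 426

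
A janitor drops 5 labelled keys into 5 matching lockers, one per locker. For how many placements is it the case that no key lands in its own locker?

44

By inclusion-exclusion, !5 = Σ (-1)^k · 5!/k! for k=0..5
= 5! - 5!/1! + 5!/2! - 5!/3! + 5!/4! - 5!/5!
= 120 - 120 + 60 - 20 + 5 - 1
= 44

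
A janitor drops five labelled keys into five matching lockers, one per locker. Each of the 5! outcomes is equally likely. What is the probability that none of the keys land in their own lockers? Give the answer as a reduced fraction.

Favorable outcomes: !5 = 44.
Total outcomes: 5! = 120.
Probability = 44/120 = 11/30.

11/30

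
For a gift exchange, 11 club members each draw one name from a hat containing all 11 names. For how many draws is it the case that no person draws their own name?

14684570

!11 = 11! · Σ_{k=0}^{11} (-1)^k/k!
= 11! - 11!/1! + 11!/2! - 11!/3! + 11!/4! - 11!/5! + 11!/6! - 11!/7! + 11!/8! - 11!/9! + 11!/10! - 11!/11!
= 39916800 - 39916800 + 19958400 - 6652800 + 1663200 - 332640 + 55440 - 7920 + 990 - 110 + 11 - 1
= 14684570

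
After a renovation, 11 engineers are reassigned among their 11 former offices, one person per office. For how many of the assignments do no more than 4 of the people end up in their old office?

39770686

# with exactly i fixed is C(11,i)·!(11-i); sum over i=0..4:
  i=0: C(11,0)·!11 = 1·14684570 = 14684570
  i=1: C(11,1)·!10 = 11·1334961 = 14684571
  i=2: C(11,2)·!9 = 55·133496 = 7342280
  i=3: C(11,3)·!8 = 165·14833 = 2447445
  i=4: C(11,4)·!7 = 330·1854 = 611820
Total = 39770686.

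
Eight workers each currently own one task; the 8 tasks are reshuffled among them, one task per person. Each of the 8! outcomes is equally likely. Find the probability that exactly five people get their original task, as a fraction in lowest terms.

1/360

Favorable outcomes: C(8,5)·!3 = 56·2 = 112.
Total outcomes: 8! = 40320.
Probability = 112/40320 = 1/360.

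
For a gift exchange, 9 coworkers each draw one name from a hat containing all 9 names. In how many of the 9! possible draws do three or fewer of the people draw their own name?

# with exactly i fixed is C(9,i)·!(9-i); sum over i=0..3:
  i=0: C(9,0)·!9 = 1·133496 = 133496
  i=1: C(9,1)·!8 = 9·14833 = 133497
  i=2: C(9,2)·!7 = 36·1854 = 66744
  i=3: C(9,3)·!6 = 84·265 = 22260
Total = 355997.

355997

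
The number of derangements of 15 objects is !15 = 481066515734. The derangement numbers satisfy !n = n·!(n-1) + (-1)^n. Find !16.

7697064251745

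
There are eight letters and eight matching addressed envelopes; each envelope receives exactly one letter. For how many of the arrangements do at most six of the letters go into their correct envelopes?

40319

# with exactly i fixed is C(8,i)·!(8-i); sum over i=0..6:
  i=0: C(8,0)·!8 = 1·14833 = 14833
  i=1: C(8,1)·!7 = 8·1854 = 14832
  i=2: C(8,2)·!6 = 28·265 = 7420
  i=3: C(8,3)·!5 = 56·44 = 2464
  i=4: C(8,4)·!4 = 70·9 = 630
  i=5: C(8,5)·!3 = 56·2 = 112
  i=6: C(8,6)·!2 = 28·1 = 28
Total = 40319.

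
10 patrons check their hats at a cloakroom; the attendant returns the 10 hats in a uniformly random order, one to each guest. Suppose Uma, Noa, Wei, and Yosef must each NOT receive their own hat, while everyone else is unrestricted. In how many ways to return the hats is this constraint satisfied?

2399760

Inclusion-exclusion on the 4 forbidden self-matches:
Σ_{j=0}^{4} (-1)^j C(4,j)(10-j)!
= C(4,0)·10! - C(4,1)·9! + C(4,2)·8! - C(4,3)·7! + C(4,4)·6!
= 3628800 - 1451520 + 241920 - 20160 + 720
= 2399760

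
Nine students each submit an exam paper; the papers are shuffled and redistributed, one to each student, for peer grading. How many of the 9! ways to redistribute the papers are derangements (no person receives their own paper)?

Use !n = n·!(n-1) + (-1)^n.
!9 = 9·14833 - 1 = 133496

133496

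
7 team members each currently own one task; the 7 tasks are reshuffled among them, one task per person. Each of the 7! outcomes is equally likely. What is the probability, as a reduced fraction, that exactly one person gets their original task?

Favorable outcomes: C(7,1)·!6 = 7·265 = 1855.
Total outcomes: 7! = 5040.
Probability = 1855/5040 = 53/144.

53/144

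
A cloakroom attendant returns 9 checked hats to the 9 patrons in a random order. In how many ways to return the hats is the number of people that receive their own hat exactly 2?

66744

Choose which 2 of the 9 are fixed: C(9,2) = 36.
The other 7 form a derangement: !7 = 1854.
Total: 36 × 1854 = 66744.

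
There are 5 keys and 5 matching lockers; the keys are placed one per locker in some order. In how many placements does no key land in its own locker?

44

By inclusion-exclusion, !5 = Σ (-1)^k · 5!/k! for k=0..5
= 5! - 5!/1! + 5!/2! - 5!/3! + 5!/4! - 5!/5!
= 120 - 120 + 60 - 20 + 5 - 1
= 44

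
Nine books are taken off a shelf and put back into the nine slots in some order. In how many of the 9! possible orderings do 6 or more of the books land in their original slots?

205

Sum C(9,i)·!(9-i) for i = 6..9:
  i=6: C(9,6)·!3 = 84·2 = 168
  i=7: C(9,7)·!2 = 36·1 = 36
  i=8: C(9,8)·!1 = 9·0 = 0
  i=9: C(9,9)·!0 = 1·1 = 1
Total = 205.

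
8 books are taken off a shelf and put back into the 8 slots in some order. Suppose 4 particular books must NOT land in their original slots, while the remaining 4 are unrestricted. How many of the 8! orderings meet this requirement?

24024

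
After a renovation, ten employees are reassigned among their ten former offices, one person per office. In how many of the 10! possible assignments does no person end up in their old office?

1334961

Use !n = n·!(n-1) + (-1)^n.
!10 = 10·133496 + 1 = 1334961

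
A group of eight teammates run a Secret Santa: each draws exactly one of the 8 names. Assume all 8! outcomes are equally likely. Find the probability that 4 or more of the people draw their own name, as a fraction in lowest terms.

Favorable outcomes: Σ_{i≥4} C(8,i)·!(8-i) = 70·9 + 56·2 + 28·1 + 8·0 + 1·1 = 771.
Total outcomes: 8! = 40320.
Probability = 771/40320 = 257/13440.

257/13440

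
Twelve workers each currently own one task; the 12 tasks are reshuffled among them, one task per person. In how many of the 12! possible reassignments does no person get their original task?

176214841

!12 is the nearest integer to 12!/e.
12! = 479001600, and 479001600/e ≈ 176214840.93, so !12 = 176214841.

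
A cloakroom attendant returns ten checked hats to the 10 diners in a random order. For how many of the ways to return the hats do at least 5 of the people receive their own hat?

13264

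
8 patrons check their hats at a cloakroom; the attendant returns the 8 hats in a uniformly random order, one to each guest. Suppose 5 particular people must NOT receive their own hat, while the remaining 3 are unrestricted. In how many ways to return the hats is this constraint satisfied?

Inclusion-exclusion on the 5 forbidden self-matches:
Σ_{j=0}^{5} (-1)^j C(5,j)(8-j)!
= C(5,0)·8! - C(5,1)·7! + C(5,2)·6! - C(5,3)·5! + C(5,4)·4! - C(5,5)·3!
= 40320 - 25200 + 7200 - 1200 + 120 - 6
= 21234

21234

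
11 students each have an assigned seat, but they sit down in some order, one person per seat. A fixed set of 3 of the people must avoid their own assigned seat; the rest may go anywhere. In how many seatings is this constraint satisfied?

30078720

Inclusion-exclusion on the 3 forbidden self-matches:
Σ_{j=0}^{3} (-1)^j C(3,j)(11-j)!
= C(3,0)·11! - C(3,1)·10! + C(3,2)·9! - C(3,3)·8!
= 39916800 - 10886400 + 1088640 - 40320
= 30078720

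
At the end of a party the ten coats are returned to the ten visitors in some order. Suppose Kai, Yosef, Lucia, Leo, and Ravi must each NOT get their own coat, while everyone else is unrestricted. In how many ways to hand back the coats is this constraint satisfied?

2170680

Let A_j be the event that the j-th constrained one is fixed. By inclusion-exclusion over the 5 events:
Σ_{j=0}^{5} (-1)^j C(5,j)(10-j)!
= C(5,0)·10! - C(5,1)·9! + C(5,2)·8! - C(5,3)·7! + C(5,4)·6! - C(5,5)·5!
= 3628800 - 1814400 + 403200 - 50400 + 3600 - 120
= 2170680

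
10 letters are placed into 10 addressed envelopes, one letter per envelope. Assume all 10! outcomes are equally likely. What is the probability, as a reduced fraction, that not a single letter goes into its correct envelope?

Favorable outcomes: !10 = 1334961.
Total outcomes: 10! = 3628800.
Probability = 1334961/3628800 = 16481/44800.

16481/44800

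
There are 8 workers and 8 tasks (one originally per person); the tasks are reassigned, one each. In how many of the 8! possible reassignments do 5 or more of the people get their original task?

141

# with exactly i fixed is C(8,i)·!(8-i); sum over i=5..8:
  i=5: C(8,5)·!3 = 56·2 = 112
  i=6: C(8,6)·!2 = 28·1 = 28
  i=7: C(8,7)·!1 = 8·0 = 0
  i=8: C(8,8)·!0 = 1·1 = 1
Total = 141.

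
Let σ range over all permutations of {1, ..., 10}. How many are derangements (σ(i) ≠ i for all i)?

1334961

The subfactorial !10 = [10!/e] (nearest integer).
10! = 3628800, and 3628800/e ≈ 1334960.92, so !10 = 1334961.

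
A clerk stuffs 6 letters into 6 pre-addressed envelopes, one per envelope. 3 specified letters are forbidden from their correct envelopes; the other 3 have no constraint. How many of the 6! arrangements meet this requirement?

Let A_j be the event that the j-th constrained one is fixed. By inclusion-exclusion over the 3 events:
Σ_{j=0}^{3} (-1)^j C(3,j)(6-j)!
= C(3,0)·6! - C(3,1)·5! + C(3,2)·4! - C(3,3)·3!
= 720 - 360 + 72 - 6
= 426

426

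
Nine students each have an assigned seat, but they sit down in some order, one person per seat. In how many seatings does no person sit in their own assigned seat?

133496

By inclusion-exclusion, !9 = Σ (-1)^k · 9!/k! for k=0..9
= 9! - 9!/1! + 9!/2! - 9!/3! + 9!/4! - 9!/5! + 9!/6! - 9!/7! + 9!/8! - 9!/9!
= 362880 - 362880 + 181440 - 60480 + 15120 - 3024 + 504 - 72 + 9 - 1
= 133496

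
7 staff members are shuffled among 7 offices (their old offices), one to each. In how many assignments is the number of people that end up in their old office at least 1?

Sum C(7,i)·!(7-i) for i = 1..7:
  i=1: C(7,1)·!6 = 7·265 = 1855
  i=2: C(7,2)·!5 = 21·44 = 924
  i=3: C(7,3)·!4 = 35·9 = 315
  i=4: C(7,4)·!3 = 35·2 = 70
  i=5: C(7,5)·!2 = 21·1 = 21
  i=6: C(7,6)·!1 = 7·0 = 0
  i=7: C(7,7)·!0 = 1·1 = 1
Total = 3186.

3186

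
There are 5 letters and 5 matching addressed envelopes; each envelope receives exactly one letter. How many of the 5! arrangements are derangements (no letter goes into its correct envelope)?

!5 = 5! · Σ_{k=0}^{5} (-1)^k/k!
= 5! - 5!/1! + 5!/2! - 5!/3! + 5!/4! - 5!/5!
= 120 - 120 + 60 - 20 + 5 - 1
= 44

44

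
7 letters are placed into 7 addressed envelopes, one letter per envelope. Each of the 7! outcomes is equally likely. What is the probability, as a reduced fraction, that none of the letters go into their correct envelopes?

103/280

Favorable outcomes: !7 = 1854.
Total outcomes: 7! = 5040.
Probability = 1854/5040 = 103/280.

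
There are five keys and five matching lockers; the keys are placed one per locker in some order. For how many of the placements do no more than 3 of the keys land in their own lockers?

119

# with exactly i fixed is C(5,i)·!(5-i); sum over i=0..3:
  i=0: C(5,0)·!5 = 1·44 = 44
  i=1: C(5,1)·!4 = 5·9 = 45
  i=2: C(5,2)·!3 = 10·2 = 20
  i=3: C(5,3)·!2 = 10·1 = 10
Total = 119.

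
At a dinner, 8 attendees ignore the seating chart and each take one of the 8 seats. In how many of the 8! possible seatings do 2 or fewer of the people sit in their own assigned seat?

37085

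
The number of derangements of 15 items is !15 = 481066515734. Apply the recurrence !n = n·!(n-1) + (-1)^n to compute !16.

!16 = 16·481066515734 + 1 = 7697064251745.

7697064251745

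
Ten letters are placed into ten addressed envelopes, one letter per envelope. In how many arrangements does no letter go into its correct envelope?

1334961

The number of derangements of 10 is !10 = Σ_{k=0}^{10} (-1)^k·10!/k!
= 10! - 10!/1! + 10!/2! - 10!/3! + 10!/4! - 10!/5! + 10!/6! - 10!/7! + 10!/8! - 10!/9! + 10!/10!
= 3628800 - 3628800 + 1814400 - 604800 + 151200 - 30240 + 5040 - 720 + 90 - 10 + 1
= 1334961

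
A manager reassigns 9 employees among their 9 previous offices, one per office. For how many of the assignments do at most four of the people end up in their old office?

# with exactly i fixed is C(9,i)·!(9-i); sum over i=0..4:
  i=0: C(9,0)·!9 = 1·133496 = 133496
  i=1: C(9,1)·!8 = 9·14833 = 133497
  i=2: C(9,2)·!7 = 36·1854 = 66744
  i=3: C(9,3)·!6 = 84·265 = 22260
  i=4: C(9,4)·!5 = 126·44 = 5544
Total = 361541.

361541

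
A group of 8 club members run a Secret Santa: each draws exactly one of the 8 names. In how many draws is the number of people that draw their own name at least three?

3235

# with exactly i fixed is C(8,i)·!(8-i); sum over i=3..8:
  i=3: C(8,3)·!5 = 56·44 = 2464
  i=4: C(8,4)·!4 = 70·9 = 630
  i=5: C(8,5)·!3 = 56·2 = 112
  i=6: C(8,6)·!2 = 28·1 = 28
  i=7: C(8,7)·!1 = 8·0 = 0
  i=8: C(8,8)·!0 = 1·1 = 1
Total = 3235.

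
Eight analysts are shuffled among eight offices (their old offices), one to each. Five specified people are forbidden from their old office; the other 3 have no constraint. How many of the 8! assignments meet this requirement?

21234

Let A_j be the event that the j-th constrained one is fixed. By inclusion-exclusion over the 5 events:
Σ_{j=0}^{5} (-1)^j C(5,j)(8-j)!
= C(5,0)·8! - C(5,1)·7! + C(5,2)·6! - C(5,3)·5! + C(5,4)·4! - C(5,5)·3!
= 40320 - 25200 + 7200 - 1200 + 120 - 6
= 21234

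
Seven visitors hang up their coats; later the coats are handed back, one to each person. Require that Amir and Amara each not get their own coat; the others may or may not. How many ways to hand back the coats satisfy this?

3720

Inclusion-exclusion on the 2 forbidden self-matches:
Σ_{j=0}^{2} (-1)^j C(2,j)(7-j)!
= C(2,0)·7! - C(2,1)·6! + C(2,2)·5!
= 5040 - 1440 + 120
= 3720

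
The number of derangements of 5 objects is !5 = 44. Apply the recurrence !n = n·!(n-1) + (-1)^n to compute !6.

!6 = 6·44 + 1 = 265.

265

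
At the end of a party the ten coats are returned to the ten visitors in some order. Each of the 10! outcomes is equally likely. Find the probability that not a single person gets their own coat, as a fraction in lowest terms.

16481/44800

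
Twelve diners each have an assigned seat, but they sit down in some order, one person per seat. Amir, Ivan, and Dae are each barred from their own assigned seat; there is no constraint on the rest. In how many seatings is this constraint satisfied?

369774720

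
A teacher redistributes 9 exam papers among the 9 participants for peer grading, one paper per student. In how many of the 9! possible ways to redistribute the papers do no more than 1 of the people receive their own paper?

# with exactly i fixed is C(9,i)·!(9-i); sum over i=0..1:
  i=0: C(9,0)·!9 = 1·133496 = 133496
  i=1: C(9,1)·!8 = 9·14833 = 133497
Total = 266993.

266993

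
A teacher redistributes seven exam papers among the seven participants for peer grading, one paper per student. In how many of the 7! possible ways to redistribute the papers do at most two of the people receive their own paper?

# with exactly i fixed is C(7,i)·!(7-i); sum over i=0..2:
  i=0: C(7,0)·!7 = 1·1854 = 1854
  i=1: C(7,1)·!6 = 7·265 = 1855
  i=2: C(7,2)·!5 = 21·44 = 924
Total = 4633.

4633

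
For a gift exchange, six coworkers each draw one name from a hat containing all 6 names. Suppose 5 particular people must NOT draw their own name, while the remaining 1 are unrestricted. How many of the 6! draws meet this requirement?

309

Inclusion-exclusion on the 5 forbidden self-matches:
Σ_{j=0}^{5} (-1)^j C(5,j)(6-j)!
= C(5,0)·6! - C(5,1)·5! + C(5,2)·4! - C(5,3)·3! + C(5,4)·2! - C(5,5)·1!
= 720 - 600 + 240 - 60 + 10 - 1
= 309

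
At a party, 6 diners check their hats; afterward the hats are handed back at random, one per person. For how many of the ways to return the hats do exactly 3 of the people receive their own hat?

Pick the 3 fixed positions: C(6,3) = 20 ways.
The remaining 3 must be deranged: !3 = 2.
Total: 20 × 2 = 40.

40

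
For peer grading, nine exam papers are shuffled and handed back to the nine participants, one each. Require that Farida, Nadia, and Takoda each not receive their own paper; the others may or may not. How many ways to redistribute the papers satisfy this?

Inclusion-exclusion on the 3 forbidden self-matches:
Σ_{j=0}^{3} (-1)^j C(3,j)(9-j)!
= C(3,0)·9! - C(3,1)·8! + C(3,2)·7! - C(3,3)·6!
= 362880 - 120960 + 15120 - 720
= 256320

256320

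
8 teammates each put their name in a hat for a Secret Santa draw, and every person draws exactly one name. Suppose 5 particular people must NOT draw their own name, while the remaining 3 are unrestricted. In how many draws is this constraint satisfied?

21234

Inclusion-exclusion on the 5 forbidden self-matches:
Σ_{j=0}^{5} (-1)^j C(5,j)(8-j)!
= C(5,0)·8! - C(5,1)·7! + C(5,2)·6! - C(5,3)·5! + C(5,4)·4! - C(5,5)·3!
= 40320 - 25200 + 7200 - 1200 + 120 - 6
= 21234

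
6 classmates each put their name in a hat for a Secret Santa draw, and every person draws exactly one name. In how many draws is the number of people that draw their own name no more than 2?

664

# with exactly i fixed is C(6,i)·!(6-i); sum over i=0..2:
  i=0: C(6,0)·!6 = 1·265 = 265
  i=1: C(6,1)·!5 = 6·44 = 264
  i=2: C(6,2)·!4 = 15·9 = 135
Total = 664.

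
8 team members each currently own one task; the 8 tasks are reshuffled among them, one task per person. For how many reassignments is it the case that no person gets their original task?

Recurrence: !8 = 8·!7 + (-1)^8.
!8 = 8·1854 + 1 = 14833

14833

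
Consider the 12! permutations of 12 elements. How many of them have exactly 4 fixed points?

7342335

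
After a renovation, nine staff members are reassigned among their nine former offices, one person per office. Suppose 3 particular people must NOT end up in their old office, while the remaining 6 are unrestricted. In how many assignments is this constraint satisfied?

Inclusion-exclusion on the 3 forbidden self-matches:
Σ_{j=0}^{3} (-1)^j C(3,j)(9-j)!
= C(3,0)·9! - C(3,1)·8! + C(3,2)·7! - C(3,3)·6!
= 362880 - 120960 + 15120 - 720
= 256320

256320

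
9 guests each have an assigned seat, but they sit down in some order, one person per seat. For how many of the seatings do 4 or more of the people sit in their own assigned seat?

Sum C(9,i)·!(9-i) for i = 4..9:
  i=4: C(9,4)·!5 = 126·44 = 5544
  i=5: C(9,5)·!4 = 126·9 = 1134
  i=6: C(9,6)·!3 = 84·2 = 168
  i=7: C(9,7)·!2 = 36·1 = 36
  i=8: C(9,8)·!1 = 9·0 = 0
  i=9: C(9,9)·!0 = 1·1 = 1
Total = 6883.

6883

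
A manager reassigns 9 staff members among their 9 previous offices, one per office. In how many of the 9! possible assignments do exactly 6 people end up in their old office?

Pick the 6 fixed positions: C(9,6) = 84 ways.
The remaining 3 must be deranged: !3 = 2.
Total: 84 × 2 = 168.

168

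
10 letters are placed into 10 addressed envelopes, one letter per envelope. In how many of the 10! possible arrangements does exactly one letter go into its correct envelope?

1334960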